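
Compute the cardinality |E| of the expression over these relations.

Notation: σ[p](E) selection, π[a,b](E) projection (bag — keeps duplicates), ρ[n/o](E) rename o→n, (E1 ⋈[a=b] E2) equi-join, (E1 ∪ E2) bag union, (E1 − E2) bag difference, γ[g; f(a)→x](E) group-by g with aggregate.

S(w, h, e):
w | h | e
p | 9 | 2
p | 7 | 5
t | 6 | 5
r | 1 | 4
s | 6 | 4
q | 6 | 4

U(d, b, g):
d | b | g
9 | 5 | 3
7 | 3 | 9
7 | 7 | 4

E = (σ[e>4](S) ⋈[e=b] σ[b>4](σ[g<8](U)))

Stepwise |·|:
  S → 6
  σ[e>4](S) → 2
  U → 3
  σ[g<8](U) → 2
  σ[b>4](σ[g<8](U)) → 2
  (σ[e>4](S) ⋈[e=b] σ[b>4](σ[g<8](U))) → 2

|E| = 2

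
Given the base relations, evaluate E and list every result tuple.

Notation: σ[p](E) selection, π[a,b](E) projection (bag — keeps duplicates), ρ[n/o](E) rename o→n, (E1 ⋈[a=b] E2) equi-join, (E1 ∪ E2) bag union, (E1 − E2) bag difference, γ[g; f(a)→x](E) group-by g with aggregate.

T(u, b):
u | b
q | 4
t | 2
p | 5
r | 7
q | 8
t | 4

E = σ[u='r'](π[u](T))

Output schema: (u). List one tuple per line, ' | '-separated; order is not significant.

Stepwise |·|:
  T → 6
  π[u](T) → 6
  σ[u='r'](π[u](T)) → 1

== RESULT ==
u
r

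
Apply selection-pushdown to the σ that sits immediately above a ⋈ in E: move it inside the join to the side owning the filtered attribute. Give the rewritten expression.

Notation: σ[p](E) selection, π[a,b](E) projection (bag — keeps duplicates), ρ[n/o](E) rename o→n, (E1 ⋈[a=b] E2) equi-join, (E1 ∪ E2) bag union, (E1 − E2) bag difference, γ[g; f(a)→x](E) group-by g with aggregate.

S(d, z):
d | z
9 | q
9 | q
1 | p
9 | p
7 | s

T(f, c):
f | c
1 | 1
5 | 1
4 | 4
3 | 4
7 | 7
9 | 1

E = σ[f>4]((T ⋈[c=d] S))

σ filters on f, owned by the left side.
E' = (σ[f>4](T) ⋈[c=d] S)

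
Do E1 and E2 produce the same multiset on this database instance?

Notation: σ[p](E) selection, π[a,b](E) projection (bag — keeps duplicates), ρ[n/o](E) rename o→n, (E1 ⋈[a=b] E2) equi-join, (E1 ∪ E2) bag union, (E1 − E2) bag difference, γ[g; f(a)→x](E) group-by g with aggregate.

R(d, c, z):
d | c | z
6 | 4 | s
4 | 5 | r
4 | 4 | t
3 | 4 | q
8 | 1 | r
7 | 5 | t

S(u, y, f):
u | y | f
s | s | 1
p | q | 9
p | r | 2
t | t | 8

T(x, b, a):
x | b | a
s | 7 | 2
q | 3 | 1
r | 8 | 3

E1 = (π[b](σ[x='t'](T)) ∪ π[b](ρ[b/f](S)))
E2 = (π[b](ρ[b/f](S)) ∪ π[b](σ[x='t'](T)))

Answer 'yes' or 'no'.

E1 subexpression sizes:
  T → 3
  σ[x='t'](T) → 0
  π[b](σ[x='t'](T)) → 0
  S → 4
  ρ[b/f](S) → 4
  π[b](ρ[b/f](S)) → 4
  (π[b](σ[x='t'](T)) ∪ π[b](ρ[b/f](S))) → 4
E2 subexpression sizes:
  S → 4
  ρ[b/f](S) → 4
  π[b](ρ[b/f](S)) → 4
  T → 3
  σ[x='t'](T) → 0
  π[b](σ[x='t'](T)) → 0
  (π[b](ρ[b/f](S)) ∪ π[b](σ[x='t'](T))) → 4

E1 and E2 produce the same multiset:
b
1
2
8
9

yes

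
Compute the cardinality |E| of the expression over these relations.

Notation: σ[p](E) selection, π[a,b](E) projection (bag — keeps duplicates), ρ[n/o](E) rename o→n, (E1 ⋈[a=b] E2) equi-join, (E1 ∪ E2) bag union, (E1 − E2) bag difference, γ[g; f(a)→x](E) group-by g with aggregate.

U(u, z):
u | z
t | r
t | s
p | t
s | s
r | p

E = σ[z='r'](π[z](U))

Subexpression sizes:
  U → 5
  π[z](U) → 5
  σ[z='r'](π[z](U)) → 1

|E| = 1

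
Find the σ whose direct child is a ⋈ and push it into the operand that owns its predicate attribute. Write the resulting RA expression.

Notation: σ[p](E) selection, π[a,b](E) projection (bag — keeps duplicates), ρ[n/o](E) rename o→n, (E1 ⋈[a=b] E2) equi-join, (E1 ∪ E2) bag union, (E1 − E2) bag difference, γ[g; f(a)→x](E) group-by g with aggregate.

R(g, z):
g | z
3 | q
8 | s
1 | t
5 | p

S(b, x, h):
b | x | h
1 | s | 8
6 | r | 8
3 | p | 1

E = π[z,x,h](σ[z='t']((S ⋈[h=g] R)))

σ filters on z, owned by the right side.
E' = π[z,x,h]((S ⋈[h=g] σ[z='t'](R)))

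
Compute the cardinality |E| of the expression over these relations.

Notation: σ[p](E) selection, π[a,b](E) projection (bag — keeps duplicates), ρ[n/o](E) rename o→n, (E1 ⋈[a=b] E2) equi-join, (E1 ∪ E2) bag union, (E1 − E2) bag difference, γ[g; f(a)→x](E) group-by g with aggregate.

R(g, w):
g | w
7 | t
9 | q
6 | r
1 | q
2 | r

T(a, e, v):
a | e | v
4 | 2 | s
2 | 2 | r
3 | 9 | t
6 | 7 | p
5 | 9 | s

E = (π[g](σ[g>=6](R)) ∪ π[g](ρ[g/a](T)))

Stepwise |·|:
  R → 5
  σ[g>=6](R) → 3
  π[g](σ[g>=6](R)) → 3
  T → 5
  ρ[g/a](T) → 5
  π[g](ρ[g/a](T)) → 5
  (π[g](σ[g>=6](R)) ∪ π[g](ρ[g/a](T))) → 8

|E| = 8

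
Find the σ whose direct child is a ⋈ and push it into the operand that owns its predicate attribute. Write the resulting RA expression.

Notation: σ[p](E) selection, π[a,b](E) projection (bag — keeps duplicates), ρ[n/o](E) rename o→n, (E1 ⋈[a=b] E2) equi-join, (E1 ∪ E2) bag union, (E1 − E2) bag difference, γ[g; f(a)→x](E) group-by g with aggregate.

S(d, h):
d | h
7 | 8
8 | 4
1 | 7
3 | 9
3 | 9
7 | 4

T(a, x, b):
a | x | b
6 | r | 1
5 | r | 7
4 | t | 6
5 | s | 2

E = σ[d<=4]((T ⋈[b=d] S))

σ filters on d, owned by the right side.
E' = (T ⋈[b=d] σ[d<=4](S))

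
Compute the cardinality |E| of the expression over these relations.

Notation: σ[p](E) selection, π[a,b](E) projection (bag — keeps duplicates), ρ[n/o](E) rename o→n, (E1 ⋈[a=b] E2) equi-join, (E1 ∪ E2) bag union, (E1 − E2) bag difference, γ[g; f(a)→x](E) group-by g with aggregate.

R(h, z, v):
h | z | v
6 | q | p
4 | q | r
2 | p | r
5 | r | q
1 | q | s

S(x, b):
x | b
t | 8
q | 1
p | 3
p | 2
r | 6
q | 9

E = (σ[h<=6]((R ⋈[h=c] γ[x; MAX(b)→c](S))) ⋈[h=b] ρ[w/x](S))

Row counts bottom-up:
  R → 5
  S → 6
  γ[x; MAX(b)→c](S) → 4
  (R ⋈[h=c] γ[x; MAX(b)→c](S)) → 1
  σ[h<=6]((R ⋈[h=c] γ[x; MAX(b)→c](S))) → 1
  S → 6
  ρ[w/x](S) → 6
  (σ[h<=6]((R ⋈[h=c] γ[x; MAX(b)→c](S))) ⋈[h=b] ρ[w/x](S)) → 1

|E| = 1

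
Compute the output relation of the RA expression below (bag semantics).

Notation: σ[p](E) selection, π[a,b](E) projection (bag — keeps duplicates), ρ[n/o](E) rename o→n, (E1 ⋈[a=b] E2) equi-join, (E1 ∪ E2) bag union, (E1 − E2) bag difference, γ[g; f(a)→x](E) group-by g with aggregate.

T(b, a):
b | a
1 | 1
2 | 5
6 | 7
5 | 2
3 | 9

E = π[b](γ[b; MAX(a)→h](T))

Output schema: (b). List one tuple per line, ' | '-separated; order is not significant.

Stepwise |·|:
  T → 5
  γ[b; MAX(a)→h](T) → 5
  π[b](γ[b; MAX(a)→h](T)) → 5

== RESULT ==
b
1
2
3
5
6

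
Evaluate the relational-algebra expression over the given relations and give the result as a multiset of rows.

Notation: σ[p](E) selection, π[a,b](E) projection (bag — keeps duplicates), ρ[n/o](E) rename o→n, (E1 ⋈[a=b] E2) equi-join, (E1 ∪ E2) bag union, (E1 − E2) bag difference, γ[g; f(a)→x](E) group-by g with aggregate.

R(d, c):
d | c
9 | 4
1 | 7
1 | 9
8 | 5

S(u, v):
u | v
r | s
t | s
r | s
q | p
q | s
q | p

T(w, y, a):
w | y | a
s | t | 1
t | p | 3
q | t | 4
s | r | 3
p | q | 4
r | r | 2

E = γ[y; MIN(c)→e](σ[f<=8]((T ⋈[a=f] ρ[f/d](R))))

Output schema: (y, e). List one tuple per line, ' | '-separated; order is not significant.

Row counts bottom-up:
  T → 6
  R → 4
  ρ[f/d](R) → 4
  (T ⋈[a=f] ρ[f/d](R)) → 2
  σ[f<=8]((T ⋈[a=f] ρ[f/d](R))) → 2
  γ[y; MIN(c)→e](σ[f<=8]((T ⋈[a=f] ρ[f/d](R)))) → 1

== RESULT ==
y | e
t | 7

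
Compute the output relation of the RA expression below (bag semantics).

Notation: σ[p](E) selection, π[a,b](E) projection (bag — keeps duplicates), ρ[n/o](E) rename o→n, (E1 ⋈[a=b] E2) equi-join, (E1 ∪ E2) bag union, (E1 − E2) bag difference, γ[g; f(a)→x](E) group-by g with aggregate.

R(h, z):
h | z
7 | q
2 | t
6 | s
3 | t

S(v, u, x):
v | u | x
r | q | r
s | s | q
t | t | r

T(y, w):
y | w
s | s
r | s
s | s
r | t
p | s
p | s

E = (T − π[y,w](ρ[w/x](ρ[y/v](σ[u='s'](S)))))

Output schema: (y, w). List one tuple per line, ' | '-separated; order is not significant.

Subexpression sizes:
  T → 6
  S → 3
  σ[u='s'](S) → 1
  ρ[y/v](σ[u='s'](S)) → 1
  ρ[w/x](ρ[y/v](σ[u='s'](S))) → 1
  π[y,w](ρ[w/x](ρ[y/v](σ[u='s'](S)))) → 1
  (T − π[y,w](ρ[w/x](ρ[y/v](σ[u='s'](S))))) → 6

== RESULT ==
y | w
p | s
p | s
r | s
r | t
s | s
s | s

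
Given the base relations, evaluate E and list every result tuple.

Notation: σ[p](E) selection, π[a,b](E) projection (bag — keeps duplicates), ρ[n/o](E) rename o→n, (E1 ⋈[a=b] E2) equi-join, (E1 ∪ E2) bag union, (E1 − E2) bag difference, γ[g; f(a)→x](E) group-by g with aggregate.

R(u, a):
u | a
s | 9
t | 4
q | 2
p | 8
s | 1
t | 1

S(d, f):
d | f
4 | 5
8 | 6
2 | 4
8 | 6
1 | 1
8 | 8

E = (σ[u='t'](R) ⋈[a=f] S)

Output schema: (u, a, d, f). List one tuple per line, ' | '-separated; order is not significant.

Per-node cardinality:
  R → 6
  σ[u='t'](R) → 2
  S → 6
  (σ[u='t'](R) ⋈[a=f] S) → 2

== RESULT ==
u | a | d | f
t | 1 | 1 | 1
t | 4 | 2 | 4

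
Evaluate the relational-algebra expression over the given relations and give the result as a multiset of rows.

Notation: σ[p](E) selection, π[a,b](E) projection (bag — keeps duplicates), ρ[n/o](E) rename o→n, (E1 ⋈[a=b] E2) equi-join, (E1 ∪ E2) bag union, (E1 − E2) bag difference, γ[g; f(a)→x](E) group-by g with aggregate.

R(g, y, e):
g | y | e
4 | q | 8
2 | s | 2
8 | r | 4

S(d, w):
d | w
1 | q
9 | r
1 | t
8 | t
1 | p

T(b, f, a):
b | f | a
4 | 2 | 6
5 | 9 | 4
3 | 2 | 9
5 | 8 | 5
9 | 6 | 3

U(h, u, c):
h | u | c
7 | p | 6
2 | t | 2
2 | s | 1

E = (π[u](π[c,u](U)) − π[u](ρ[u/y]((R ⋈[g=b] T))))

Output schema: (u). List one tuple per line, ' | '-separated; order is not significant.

Row counts bottom-up:
  U → 3
  π[c,u](U) → 3
  π[u](π[c,u](U)) → 3
  R → 3
  T → 5
  (R ⋈[g=b] T) → 1
  ρ[u/y]((R ⋈[g=b] T)) → 1
  π[u](ρ[u/y]((R ⋈[g=b] T))) → 1
  (π[u](π[c,u](U)) − π[u](ρ[u/y]((R ⋈[g=b] T)))) → 3

== RESULT ==
u
p
s
t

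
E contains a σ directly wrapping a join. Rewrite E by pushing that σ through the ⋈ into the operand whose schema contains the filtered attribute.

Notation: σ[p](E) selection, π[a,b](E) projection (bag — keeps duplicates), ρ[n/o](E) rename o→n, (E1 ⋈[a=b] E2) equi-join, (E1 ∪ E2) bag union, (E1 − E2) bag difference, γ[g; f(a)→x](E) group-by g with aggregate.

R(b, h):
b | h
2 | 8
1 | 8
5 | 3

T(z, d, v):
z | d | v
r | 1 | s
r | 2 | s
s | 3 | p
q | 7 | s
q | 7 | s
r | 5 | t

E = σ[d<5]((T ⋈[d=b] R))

σ filters on d, owned by the left side.
E' = (σ[d<5](T) ⋈[d=b] R)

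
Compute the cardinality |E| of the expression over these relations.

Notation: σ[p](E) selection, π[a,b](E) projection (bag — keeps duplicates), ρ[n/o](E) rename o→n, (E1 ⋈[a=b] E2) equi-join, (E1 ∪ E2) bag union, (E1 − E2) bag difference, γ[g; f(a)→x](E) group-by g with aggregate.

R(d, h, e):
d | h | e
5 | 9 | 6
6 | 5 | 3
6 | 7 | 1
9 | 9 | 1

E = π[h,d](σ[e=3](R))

Row counts bottom-up:
  R → 4
  σ[e=3](R) → 1
  π[h,d](σ[e=3](R)) → 1

|E| = 1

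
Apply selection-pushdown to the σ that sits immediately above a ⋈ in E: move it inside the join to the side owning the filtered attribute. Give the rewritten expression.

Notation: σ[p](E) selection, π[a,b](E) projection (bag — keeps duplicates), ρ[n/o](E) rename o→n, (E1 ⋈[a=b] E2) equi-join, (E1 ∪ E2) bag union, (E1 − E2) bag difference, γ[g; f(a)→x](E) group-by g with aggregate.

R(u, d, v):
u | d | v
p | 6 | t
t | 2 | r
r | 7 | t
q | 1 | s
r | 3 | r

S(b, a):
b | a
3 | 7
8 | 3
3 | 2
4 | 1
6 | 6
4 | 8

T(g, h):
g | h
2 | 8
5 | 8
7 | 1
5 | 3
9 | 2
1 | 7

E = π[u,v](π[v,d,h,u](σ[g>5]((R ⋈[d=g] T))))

σ filters on g, owned by the right side.
E' = π[u,v](π[v,d,h,u]((R ⋈[d=g] σ[g>5](T))))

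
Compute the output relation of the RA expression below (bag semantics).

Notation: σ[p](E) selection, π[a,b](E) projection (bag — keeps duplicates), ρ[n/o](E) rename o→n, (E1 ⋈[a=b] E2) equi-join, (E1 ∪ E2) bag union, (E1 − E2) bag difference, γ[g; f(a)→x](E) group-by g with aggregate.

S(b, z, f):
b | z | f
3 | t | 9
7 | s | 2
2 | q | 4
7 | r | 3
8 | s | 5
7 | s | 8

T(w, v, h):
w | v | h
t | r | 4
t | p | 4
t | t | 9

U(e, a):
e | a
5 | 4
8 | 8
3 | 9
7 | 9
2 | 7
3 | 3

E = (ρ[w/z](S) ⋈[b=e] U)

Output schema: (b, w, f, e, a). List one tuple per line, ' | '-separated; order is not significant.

Per-node cardinality:
  S → 6
  ρ[w/z](S) → 6
  U → 6
  (ρ[w/z](S) ⋈[b=e] U) → 7

== RESULT ==
b | w | f | e | a
2 | q | 4 | 2 | 7
3 | t | 9 | 3 | 3
3 | t | 9 | 3 | 9
7 | r | 3 | 7 | 9
7 | s | 2 | 7 | 9
7 | s | 8 | 7 | 9
8 | s | 5 | 8 | 8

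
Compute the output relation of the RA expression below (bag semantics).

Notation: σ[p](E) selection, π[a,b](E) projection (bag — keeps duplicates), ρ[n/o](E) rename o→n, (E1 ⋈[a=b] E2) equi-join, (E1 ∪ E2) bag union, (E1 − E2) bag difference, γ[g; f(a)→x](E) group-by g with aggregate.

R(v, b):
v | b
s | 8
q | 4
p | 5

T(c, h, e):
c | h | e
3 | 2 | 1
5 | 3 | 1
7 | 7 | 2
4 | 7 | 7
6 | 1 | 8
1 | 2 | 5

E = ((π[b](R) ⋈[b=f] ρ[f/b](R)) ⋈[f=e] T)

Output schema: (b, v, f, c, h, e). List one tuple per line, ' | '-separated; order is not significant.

Subexpression sizes:
  R → 3
  π[b](R) → 3
  R → 3
  ρ[f/b](R) → 3
  (π[b](R) ⋈[b=f] ρ[f/b](R)) → 3
  T → 6
  ((π[b](R) ⋈[b=f] ρ[f/b](R)) ⋈[f=e] T) → 2

== RESULT ==
b | v | f | c | h | e
5 | p | 5 | 1 | 2 | 5
8 | s | 8 | 6 | 1 | 8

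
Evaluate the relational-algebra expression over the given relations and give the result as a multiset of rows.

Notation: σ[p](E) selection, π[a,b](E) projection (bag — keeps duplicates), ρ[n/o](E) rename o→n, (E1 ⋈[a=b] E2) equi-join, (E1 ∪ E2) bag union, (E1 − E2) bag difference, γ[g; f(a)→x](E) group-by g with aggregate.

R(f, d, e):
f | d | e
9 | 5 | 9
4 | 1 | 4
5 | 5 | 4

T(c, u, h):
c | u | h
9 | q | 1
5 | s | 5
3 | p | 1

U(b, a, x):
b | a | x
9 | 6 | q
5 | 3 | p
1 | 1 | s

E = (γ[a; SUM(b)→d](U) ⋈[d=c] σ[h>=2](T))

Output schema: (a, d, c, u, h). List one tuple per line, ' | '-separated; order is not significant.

Per-node cardinality:
  U → 3
  γ[a; SUM(b)→d](U) → 3
  T → 3
  σ[h>=2](T) → 1
  (γ[a; SUM(b)→d](U) ⋈[d=c] σ[h>=2](T)) → 1

== RESULT ==
a | d | c | u | h
3 | 5 | 5 | s | 5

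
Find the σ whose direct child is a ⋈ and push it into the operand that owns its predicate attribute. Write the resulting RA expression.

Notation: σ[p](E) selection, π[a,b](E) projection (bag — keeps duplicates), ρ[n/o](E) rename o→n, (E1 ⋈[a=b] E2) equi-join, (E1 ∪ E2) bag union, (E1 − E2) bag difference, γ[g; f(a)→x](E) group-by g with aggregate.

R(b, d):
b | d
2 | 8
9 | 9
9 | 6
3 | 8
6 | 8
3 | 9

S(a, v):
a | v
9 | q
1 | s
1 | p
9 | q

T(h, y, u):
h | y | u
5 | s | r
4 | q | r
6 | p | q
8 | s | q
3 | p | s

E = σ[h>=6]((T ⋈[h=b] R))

σ filters on h, owned by the left side.
E' = (σ[h>=6](T) ⋈[h=b] R)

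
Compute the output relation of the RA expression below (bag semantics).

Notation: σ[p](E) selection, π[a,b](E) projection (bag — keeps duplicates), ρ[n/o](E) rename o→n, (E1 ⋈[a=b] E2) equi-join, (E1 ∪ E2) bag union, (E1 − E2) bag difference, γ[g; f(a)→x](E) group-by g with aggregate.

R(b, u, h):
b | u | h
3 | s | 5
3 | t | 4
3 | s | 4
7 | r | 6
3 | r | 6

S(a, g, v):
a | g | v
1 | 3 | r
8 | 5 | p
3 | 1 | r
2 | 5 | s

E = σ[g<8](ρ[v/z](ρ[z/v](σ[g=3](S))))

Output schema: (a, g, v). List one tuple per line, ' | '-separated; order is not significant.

Row counts bottom-up:
  S → 4
  σ[g=3](S) → 1
  ρ[z/v](σ[g=3](S)) → 1
  ρ[v/z](ρ[z/v](σ[g=3](S))) → 1
  σ[g<8](ρ[v/z](ρ[z/v](σ[g=3](S)))) → 1

== RESULT ==
a | g | v
1 | 3 | r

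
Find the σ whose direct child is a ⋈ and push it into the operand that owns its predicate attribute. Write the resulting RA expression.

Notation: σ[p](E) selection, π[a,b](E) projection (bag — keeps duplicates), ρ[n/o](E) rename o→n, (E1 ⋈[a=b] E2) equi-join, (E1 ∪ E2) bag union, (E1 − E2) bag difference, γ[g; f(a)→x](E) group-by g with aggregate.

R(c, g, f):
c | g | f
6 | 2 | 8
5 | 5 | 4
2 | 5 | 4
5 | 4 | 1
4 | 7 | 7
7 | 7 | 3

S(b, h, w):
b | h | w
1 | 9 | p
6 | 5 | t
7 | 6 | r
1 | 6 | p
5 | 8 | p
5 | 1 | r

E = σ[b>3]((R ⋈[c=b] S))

σ filters on b, owned by the right side.
E' = (R ⋈[c=b] σ[b>3](S))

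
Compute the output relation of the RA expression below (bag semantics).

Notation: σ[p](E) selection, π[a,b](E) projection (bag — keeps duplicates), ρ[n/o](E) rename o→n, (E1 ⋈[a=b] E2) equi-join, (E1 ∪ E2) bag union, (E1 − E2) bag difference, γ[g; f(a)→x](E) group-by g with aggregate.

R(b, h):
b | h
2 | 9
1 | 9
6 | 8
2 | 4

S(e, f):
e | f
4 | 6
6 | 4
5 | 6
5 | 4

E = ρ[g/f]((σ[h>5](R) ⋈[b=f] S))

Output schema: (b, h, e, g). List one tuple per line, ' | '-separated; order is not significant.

Row counts bottom-up:
  R → 4
  σ[h>5](R) → 3
  S → 4
  (σ[h>5](R) ⋈[b=f] S) → 2
  ρ[g/f]((σ[h>5](R) ⋈[b=f] S)) → 2

== RESULT ==
b | h | e | g
6 | 8 | 4 | 6
6 | 8 | 5 | 6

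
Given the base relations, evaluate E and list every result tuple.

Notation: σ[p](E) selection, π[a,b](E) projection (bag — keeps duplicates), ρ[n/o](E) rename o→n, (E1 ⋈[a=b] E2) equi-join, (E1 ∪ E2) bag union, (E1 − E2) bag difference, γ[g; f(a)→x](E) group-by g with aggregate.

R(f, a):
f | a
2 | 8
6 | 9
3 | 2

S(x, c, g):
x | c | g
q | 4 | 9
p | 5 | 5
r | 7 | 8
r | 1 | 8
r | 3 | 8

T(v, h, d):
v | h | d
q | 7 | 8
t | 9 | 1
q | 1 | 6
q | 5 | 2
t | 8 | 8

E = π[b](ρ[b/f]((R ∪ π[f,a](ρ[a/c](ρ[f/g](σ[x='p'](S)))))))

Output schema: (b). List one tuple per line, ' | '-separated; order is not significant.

Row counts bottom-up:
  R → 3
  S → 5
  σ[x='p'](S) → 1
  ρ[f/g](σ[x='p'](S)) → 1
  ρ[a/c](ρ[f/g](σ[x='p'](S))) → 1
  π[f,a](ρ[a/c](ρ[f/g](σ[x='p'](S)))) → 1
  (R ∪ π[f,a](ρ[a/c](ρ[f/g](σ[x='p'](S))))) → 4
  ρ[b/f]((R ∪ π[f,a](ρ[a/c](ρ[f/g](σ[x='p'](S)))))) → 4
  π[b](ρ[b/f]((R ∪ π[f,a](ρ[a/c](ρ[f/g](σ[x='p'](S))))))) → 4

== RESULT ==
b
2
3
5
6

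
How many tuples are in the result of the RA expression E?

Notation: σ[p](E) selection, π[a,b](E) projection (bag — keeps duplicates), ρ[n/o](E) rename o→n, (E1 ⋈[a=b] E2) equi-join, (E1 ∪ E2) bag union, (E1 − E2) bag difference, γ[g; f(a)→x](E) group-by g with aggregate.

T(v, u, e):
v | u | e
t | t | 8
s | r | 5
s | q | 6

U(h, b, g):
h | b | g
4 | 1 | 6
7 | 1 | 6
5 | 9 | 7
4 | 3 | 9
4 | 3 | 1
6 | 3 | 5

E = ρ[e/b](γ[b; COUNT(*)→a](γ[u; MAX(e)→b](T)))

Stepwise |·|:
  T → 3
  γ[u; MAX(e)→b](T) → 3
  γ[b; COUNT(*)→a](γ[u; MAX(e)→b](T)) → 3
  ρ[e/b](γ[b; COUNT(*)→a](γ[u; MAX(e)→b](T))) → 3

|E| = 3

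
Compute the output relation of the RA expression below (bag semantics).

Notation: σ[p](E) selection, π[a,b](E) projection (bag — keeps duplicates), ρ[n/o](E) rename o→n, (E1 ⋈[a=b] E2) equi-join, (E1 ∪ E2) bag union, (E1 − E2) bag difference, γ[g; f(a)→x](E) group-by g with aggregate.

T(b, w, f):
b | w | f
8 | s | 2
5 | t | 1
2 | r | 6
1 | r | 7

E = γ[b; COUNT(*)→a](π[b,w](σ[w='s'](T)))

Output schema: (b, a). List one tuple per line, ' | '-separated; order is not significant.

Row counts bottom-up:
  T → 4
  σ[w='s'](T) → 1
  π[b,w](σ[w='s'](T)) → 1
  γ[b; COUNT(*)→a](π[b,w](σ[w='s'](T))) → 1

== RESULT ==
b | a
8 | 1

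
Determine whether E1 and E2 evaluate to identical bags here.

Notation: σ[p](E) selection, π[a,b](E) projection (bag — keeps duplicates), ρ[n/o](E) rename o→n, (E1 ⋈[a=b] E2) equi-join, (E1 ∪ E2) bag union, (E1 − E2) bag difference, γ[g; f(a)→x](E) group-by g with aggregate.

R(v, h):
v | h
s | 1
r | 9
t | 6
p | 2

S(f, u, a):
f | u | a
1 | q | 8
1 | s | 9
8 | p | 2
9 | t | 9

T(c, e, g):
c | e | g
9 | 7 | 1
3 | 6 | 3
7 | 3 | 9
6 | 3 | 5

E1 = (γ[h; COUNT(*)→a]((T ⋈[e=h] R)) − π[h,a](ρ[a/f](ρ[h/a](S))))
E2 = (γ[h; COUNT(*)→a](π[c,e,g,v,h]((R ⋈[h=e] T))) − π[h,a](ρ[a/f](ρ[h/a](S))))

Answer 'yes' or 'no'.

E1 subexpression sizes:
  T → 4
  R → 4
  (T ⋈[e=h] R) → 1
  γ[h; COUNT(*)→a]((T ⋈[e=h] R)) → 1
  S → 4
  ρ[h/a](S) → 4
  ρ[a/f](ρ[h/a](S)) → 4
  π[h,a](ρ[a/f](ρ[h/a](S))) → 4
  (γ[h; COUNT(*)→a]((T ⋈[e=h] R)) − π[h,a](ρ[a/f](ρ[h/a](S)))) → 1
E2 subexpression sizes:
  R → 4
  T → 4
  (R ⋈[h=e] T) → 1
  π[c,e,g,v,h]((R ⋈[h=e] T)) → 1
  γ[h; COUNT(*)→a](π[c,e,g,v,h]((R ⋈[h=e] T))) → 1
  S → 4
  ρ[h/a](S) → 4
  ρ[a/f](ρ[h/a](S)) → 4
  π[h,a](ρ[a/f](ρ[h/a](S))) → 4
  (γ[h; COUNT(*)→a](π[c,e,g,v,h]((R ⋈[h=e] T))) − π[h,a](ρ[a/f](ρ[h/a](S)))) → 1

E1 and E2 produce the same multiset:
h | a
6 | 1

yes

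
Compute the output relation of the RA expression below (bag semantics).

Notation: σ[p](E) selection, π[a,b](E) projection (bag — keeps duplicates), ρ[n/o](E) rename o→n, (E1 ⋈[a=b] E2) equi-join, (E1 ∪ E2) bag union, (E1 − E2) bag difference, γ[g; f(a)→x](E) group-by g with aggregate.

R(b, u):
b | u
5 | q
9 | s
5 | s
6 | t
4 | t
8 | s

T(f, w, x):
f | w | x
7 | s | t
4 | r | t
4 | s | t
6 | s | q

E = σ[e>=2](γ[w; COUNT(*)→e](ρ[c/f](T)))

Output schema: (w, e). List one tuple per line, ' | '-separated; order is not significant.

Stepwise |·|:
  T → 4
  ρ[c/f](T) → 4
  γ[w; COUNT(*)→e](ρ[c/f](T)) → 2
  σ[e>=2](γ[w; COUNT(*)→e](ρ[c/f](T))) → 1

== RESULT ==
w | e
s | 3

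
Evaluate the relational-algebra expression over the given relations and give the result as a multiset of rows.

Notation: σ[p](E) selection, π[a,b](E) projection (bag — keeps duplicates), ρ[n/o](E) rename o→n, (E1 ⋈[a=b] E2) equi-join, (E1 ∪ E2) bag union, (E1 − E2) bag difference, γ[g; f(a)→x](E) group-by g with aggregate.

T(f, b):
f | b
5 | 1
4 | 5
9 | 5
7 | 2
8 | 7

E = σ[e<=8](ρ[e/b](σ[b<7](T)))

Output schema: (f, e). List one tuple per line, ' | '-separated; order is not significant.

Subexpression sizes:
  T → 5
  σ[b<7](T) → 4
  ρ[e/b](σ[b<7](T)) → 4
  σ[e<=8](ρ[e/b](σ[b<7](T))) → 4

== RESULT ==
f | e
4 | 5
5 | 1
7 | 2
9 | 5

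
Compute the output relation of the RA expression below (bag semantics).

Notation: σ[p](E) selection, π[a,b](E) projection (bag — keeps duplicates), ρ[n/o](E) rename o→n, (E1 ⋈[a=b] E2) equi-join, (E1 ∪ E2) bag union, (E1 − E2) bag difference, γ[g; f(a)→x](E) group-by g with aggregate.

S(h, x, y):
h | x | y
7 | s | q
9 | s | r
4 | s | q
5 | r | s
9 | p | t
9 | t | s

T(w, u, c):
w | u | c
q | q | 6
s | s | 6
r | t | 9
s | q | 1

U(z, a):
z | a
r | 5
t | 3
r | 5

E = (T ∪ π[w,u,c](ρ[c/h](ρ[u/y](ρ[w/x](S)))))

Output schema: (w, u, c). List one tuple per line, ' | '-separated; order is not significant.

Stepwise |·|:
  T → 4
  S → 6
  ρ[w/x](S) → 6
  ρ[u/y](ρ[w/x](S)) → 6
  ρ[c/h](ρ[u/y](ρ[w/x](S))) → 6
  π[w,u,c](ρ[c/h](ρ[u/y](ρ[w/x](S)))) → 6
  (T ∪ π[w,u,c](ρ[c/h](ρ[u/y](ρ[w/x](S))))) → 10

== RESULT ==
w | u | c
p | t | 9
q | q | 6
r | s | 5
r | t | 9
s | q | 1
s | q | 4
s | q | 7
s | r | 9
s | s | 6
t | s | 9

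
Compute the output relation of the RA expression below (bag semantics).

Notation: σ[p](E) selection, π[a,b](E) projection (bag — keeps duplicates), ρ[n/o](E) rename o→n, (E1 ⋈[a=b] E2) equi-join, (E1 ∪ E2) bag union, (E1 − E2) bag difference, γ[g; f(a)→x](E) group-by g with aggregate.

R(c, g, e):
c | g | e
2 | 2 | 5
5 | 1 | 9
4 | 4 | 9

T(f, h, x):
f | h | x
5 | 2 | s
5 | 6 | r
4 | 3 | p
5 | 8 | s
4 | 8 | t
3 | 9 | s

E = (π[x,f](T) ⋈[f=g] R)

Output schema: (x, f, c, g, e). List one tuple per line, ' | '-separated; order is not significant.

Subexpression sizes:
  T → 6
  π[x,f](T) → 6
  R → 3
  (π[x,f](T) ⋈[f=g] R) → 2

== RESULT ==
x | f | c | g | e
p | 4 | 4 | 4 | 9
t | 4 | 4 | 4 | 9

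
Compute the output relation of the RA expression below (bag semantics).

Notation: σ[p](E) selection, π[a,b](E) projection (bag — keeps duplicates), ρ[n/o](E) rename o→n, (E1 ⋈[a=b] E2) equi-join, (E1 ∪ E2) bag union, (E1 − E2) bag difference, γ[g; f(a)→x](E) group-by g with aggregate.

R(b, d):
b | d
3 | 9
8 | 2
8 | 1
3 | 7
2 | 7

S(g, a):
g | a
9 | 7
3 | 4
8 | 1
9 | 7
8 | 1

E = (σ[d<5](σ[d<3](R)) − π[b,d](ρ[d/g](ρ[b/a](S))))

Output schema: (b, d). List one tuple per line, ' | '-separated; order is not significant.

Row counts bottom-up:
  R → 5
  σ[d<3](R) → 2
  σ[d<5](σ[d<3](R)) → 2
  S → 5
  ρ[b/a](S) → 5
  ρ[d/g](ρ[b/a](S)) → 5
  π[b,d](ρ[d/g](ρ[b/a](S))) → 5
  (σ[d<5](σ[d<3](R)) − π[b,d](ρ[d/g](ρ[b/a](S)))) → 2

== RESULT ==
b | d
8 | 1
8 | 2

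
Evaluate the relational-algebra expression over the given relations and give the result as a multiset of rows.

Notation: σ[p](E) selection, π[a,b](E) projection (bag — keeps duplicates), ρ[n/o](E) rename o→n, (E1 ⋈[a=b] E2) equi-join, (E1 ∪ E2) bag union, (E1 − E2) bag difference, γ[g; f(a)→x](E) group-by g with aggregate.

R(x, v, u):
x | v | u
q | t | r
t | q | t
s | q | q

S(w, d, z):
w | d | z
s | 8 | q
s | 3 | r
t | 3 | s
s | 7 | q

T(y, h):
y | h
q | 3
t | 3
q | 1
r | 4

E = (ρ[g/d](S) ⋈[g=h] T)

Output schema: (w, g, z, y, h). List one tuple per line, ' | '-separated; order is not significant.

Stepwise |·|:
  S → 4
  ρ[g/d](S) → 4
  T → 4
  (ρ[g/d](S) ⋈[g=h] T) → 4

== RESULT ==
w | g | z | y | h
s | 3 | r | q | 3
s | 3 | r | t | 3
t | 3 | s | q | 3
t | 3 | s | t | 3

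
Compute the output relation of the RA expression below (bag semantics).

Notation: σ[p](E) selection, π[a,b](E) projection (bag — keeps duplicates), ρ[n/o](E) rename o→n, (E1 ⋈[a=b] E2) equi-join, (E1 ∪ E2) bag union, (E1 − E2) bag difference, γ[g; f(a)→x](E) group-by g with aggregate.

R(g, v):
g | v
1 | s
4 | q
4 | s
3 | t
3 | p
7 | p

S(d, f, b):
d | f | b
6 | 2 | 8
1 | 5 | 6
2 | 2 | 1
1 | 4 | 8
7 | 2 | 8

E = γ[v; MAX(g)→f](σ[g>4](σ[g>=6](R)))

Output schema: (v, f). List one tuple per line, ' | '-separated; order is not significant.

Subexpression sizes:
  R → 6
  σ[g>=6](R) → 1
  σ[g>4](σ[g>=6](R)) → 1
  γ[v; MAX(g)→f](σ[g>4](σ[g>=6](R))) → 1

== RESULT ==
v | f
p | 7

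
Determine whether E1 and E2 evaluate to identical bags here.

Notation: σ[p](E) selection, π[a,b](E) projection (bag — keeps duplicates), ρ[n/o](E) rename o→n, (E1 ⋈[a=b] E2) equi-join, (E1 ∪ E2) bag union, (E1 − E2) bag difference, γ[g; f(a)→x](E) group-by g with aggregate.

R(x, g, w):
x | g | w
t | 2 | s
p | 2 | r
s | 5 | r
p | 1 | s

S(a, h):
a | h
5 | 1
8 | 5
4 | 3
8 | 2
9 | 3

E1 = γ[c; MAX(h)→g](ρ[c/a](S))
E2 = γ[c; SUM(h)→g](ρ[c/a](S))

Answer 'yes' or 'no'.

E1 row counts bottom-up:
  S → 5
  ρ[c/a](S) → 5
  γ[c; MAX(h)→g](ρ[c/a](S)) → 4
E2 row counts bottom-up:
  S → 5
  ρ[c/a](S) → 5
  γ[c; SUM(h)→g](ρ[c/a](S)) → 4

E1 result:
c | g
4 | 3
5 | 1
8 | 5
9 | 3
E2 result:
c | g
4 | 3
5 | 1
8 | 7
9 | 3
Witness: (8, 7) appears 0× in E1 but 1× in E2.

no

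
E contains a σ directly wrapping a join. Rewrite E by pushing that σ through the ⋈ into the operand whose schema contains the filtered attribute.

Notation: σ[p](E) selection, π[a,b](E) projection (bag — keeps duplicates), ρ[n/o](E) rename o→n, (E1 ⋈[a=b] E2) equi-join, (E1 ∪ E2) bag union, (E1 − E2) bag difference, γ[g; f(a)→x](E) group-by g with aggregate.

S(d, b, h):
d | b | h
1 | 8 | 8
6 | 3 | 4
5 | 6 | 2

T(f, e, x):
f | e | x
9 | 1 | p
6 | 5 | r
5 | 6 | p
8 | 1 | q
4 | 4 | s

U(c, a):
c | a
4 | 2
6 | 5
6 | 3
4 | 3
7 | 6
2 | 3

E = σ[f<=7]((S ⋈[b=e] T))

σ filters on f, owned by the right side.
E' = (S ⋈[b=e] σ[f<=7](T))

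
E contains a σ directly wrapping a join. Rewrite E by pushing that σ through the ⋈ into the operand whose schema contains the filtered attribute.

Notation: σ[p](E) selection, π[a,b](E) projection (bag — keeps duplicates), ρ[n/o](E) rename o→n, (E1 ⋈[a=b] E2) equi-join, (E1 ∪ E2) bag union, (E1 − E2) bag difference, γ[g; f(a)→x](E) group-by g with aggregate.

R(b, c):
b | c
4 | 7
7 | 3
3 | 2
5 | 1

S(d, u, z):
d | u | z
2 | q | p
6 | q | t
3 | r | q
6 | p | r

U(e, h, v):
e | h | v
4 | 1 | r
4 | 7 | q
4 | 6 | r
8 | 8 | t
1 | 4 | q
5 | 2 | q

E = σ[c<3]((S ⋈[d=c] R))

σ filters on c, owned by the right side.
E' = (S ⋈[d=c] σ[c<3](R))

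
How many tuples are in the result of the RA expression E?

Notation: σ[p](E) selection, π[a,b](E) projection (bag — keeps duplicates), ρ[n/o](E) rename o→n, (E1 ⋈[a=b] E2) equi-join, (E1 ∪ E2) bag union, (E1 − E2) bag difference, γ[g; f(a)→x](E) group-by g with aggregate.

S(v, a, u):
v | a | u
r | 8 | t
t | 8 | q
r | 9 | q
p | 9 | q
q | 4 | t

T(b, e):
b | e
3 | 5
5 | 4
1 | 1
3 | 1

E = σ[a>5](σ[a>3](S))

Per-node cardinality:
  S → 5
  σ[a>3](S) → 5
  σ[a>5](σ[a>3](S)) → 4

|E| = 4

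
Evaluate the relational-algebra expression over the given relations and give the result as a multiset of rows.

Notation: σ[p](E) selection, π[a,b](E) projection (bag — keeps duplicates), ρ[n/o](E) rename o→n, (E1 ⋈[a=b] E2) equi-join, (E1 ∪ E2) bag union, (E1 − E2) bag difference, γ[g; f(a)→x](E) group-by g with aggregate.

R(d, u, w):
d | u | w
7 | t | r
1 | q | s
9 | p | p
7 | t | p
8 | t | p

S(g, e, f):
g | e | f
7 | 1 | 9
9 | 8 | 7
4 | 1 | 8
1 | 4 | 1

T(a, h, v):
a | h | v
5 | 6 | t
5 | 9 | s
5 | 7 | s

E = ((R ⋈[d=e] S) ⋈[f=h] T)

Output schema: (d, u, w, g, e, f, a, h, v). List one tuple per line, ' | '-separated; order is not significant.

Stepwise |·|:
  R → 5
  S → 4
  (R ⋈[d=e] S) → 3
  T → 3
  ((R ⋈[d=e] S) ⋈[f=h] T) → 2

== RESULT ==
d | u | w | g | e | f | a | h | v
1 | q | s | 7 | 1 | 9 | 5 | 9 | s
8 | t | p | 9 | 8 | 7 | 5 | 7 | s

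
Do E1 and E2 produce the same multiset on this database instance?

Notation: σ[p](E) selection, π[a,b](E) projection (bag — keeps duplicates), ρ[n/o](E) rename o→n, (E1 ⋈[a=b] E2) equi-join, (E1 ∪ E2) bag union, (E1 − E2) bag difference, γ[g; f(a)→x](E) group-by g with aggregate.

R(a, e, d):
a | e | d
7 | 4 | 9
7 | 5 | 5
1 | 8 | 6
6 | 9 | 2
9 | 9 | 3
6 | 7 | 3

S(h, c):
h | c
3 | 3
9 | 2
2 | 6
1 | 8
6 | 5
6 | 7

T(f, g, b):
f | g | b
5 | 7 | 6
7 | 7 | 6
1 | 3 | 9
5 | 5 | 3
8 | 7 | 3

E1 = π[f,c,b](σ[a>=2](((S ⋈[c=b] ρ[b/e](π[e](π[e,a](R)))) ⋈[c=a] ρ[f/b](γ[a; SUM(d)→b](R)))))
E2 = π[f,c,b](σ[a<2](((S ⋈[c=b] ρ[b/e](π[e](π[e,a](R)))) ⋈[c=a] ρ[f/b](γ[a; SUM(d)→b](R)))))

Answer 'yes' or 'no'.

E1 subexpression sizes:
  S → 6
  R → 6
  π[e,a](R) → 6
  π[e](π[e,a](R)) → 6
  ρ[b/e](π[e](π[e,a](R))) → 6
  (S ⋈[c=b] ρ[b/e](π[e](π[e,a](R)))) → 3
  R → 6
  γ[a; SUM(d)→b](R) → 4
  ρ[f/b](γ[a; SUM(d)→b](R)) → 4
  ((S ⋈[c=b] ρ[b/e](π[e](π[e,a](R)))) ⋈[c=a] ρ[f/b](γ[a; SUM(d)→b](R))) → 1
  σ[a>=2](((S ⋈[c=b] ρ[b/e](π[e](π[e,a](R)))) ⋈[c=a] ρ[f/b](γ[a; SUM(d)→b](R)))) → 1
  π[f,c,b](σ[a>=2](((S ⋈[c=b] ρ[b/e](π[e](π[e,a](R)))) ⋈[c=a] ρ[f/b](γ[a; SUM(d)→b](R))))) → 1
E2 subexpression sizes:
  S → 6
  R → 6
  π[e,a](R) → 6
  π[e](π[e,a](R)) → 6
  ρ[b/e](π[e](π[e,a](R))) → 6
  (S ⋈[c=b] ρ[b/e](π[e](π[e,a](R)))) → 3
  R → 6
  γ[a; SUM(d)→b](R) → 4
  ρ[f/b](γ[a; SUM(d)→b](R)) → 4
  ((S ⋈[c=b] ρ[b/e](π[e](π[e,a](R)))) ⋈[c=a] ρ[f/b](γ[a; SUM(d)→b](R))) → 1
  σ[a<2](((S ⋈[c=b] ρ[b/e](π[e](π[e,a](R)))) ⋈[c=a] ρ[f/b](γ[a; SUM(d)→b](R)))) → 0
  π[f,c,b](σ[a<2](((S ⋈[c=b] ρ[b/e](π[e](π[e,a](R)))) ⋈[c=a] ρ[f/b](γ[a; SUM(d)→b](R))))) → 0

E1 result:
f | c | b
14 | 7 | 7
E2 result:
f | c | b
(0 rows)
Witness: (14, 7, 7) appears 1× in E1 but 0× in E2.

no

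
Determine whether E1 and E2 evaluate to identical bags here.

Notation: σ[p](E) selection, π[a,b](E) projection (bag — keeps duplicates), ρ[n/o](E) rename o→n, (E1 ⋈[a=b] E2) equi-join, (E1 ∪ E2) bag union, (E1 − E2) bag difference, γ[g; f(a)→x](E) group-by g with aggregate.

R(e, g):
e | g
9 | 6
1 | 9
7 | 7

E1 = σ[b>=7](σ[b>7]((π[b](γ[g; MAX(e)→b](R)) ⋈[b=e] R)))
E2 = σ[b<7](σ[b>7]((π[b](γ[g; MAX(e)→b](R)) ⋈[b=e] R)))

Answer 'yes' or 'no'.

E1 per-node cardinality:
  R → 3
  γ[g; MAX(e)→b](R) → 3
  π[b](γ[g; MAX(e)→b](R)) → 3
  R → 3
  (π[b](γ[g; MAX(e)→b](R)) ⋈[b=e] R) → 3
  σ[b>7]((π[b](γ[g; MAX(e)→b](R)) ⋈[b=e] R)) → 1
  σ[b>=7](σ[b>7]((π[b](γ[g; MAX(e)→b](R)) ⋈[b=e] R))) → 1
E2 per-node cardinality:
  R → 3
  γ[g; MAX(e)→b](R) → 3
  π[b](γ[g; MAX(e)→b](R)) → 3
  R → 3
  (π[b](γ[g; MAX(e)→b](R)) ⋈[b=e] R) → 3
  σ[b>7]((π[b](γ[g; MAX(e)→b](R)) ⋈[b=e] R)) → 1
  σ[b<7](σ[b>7]((π[b](γ[g; MAX(e)→b](R)) ⋈[b=e] R))) → 0

E1 result:
b | e | g
9 | 9 | 6
E2 result:
b | e | g
(0 rows)
Witness: (9, 9, 6) appears 1× in E1 but 0× in E2.

no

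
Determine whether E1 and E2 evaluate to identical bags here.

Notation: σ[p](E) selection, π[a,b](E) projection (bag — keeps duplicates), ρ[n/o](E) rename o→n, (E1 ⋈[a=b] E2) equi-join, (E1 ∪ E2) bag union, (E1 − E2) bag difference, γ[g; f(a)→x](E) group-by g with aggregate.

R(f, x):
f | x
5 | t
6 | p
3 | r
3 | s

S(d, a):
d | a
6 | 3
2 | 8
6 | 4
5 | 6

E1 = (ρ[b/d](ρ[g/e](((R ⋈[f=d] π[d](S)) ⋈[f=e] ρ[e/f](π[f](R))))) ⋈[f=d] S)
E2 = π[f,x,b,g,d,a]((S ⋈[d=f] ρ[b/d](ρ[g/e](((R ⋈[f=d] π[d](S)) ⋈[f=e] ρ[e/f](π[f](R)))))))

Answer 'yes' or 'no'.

E1 per-node cardinality:
  R → 4
  S → 4
  π[d](S) → 4
  (R ⋈[f=d] π[d](S)) → 3
  R → 4
  π[f](R) → 4
  ρ[e/f](π[f](R)) → 4
  ((R ⋈[f=d] π[d](S)) ⋈[f=e] ρ[e/f](π[f](R))) → 3
  ρ[g/e](((R ⋈[f=d] π[d](S)) ⋈[f=e] ρ[e/f](π[f](R)))) → 3
  ρ[b/d](ρ[g/e](((R ⋈[f=d] π[d](S)) ⋈[f=e] ρ[e/f](π[f](R))))) → 3
  S → 4
  (ρ[b/d](ρ[g/e](((R ⋈[f=d] π[d](S)) ⋈[f=e] ρ[e/f](π[f](R))))) ⋈[f=d] S) → 5
E2 per-node cardinality:
  S → 4
  R → 4
  S → 4
  π[d](S) → 4
  (R ⋈[f=d] π[d](S)) → 3
  R → 4
  π[f](R) → 4
  ρ[e/f](π[f](R)) → 4
  ((R ⋈[f=d] π[d](S)) ⋈[f=e] ρ[e/f](π[f](R))) → 3
  ρ[g/e](((R ⋈[f=d] π[d](S)) ⋈[f=e] ρ[e/f](π[f](R)))) → 3
  ρ[b/d](ρ[g/e](((R ⋈[f=d] π[d](S)) ⋈[f=e] ρ[e/f](π[f](R))))) → 3
  (S ⋈[d=f] ρ[b/d](ρ[g/e](((R ⋈[f=d] π[d](S)) ⋈[f=e] ρ[e/f](π[f](R)))))) → 5
  π[f,x,b,g,d,a]((S ⋈[d=f] ρ[b/d](ρ[g/e](((R ⋈[f=d] π[d](S)) ⋈[f=e] ρ[e/f](π[f](R))))))) → 5

E1 and E2 produce the same multiset:
f | x | b | g | d | a
5 | t | 5 | 5 | 5 | 6
6 | p | 6 | 6 | 6 | 3
6 | p | 6 | 6 | 6 | 3
6 | p | 6 | 6 | 6 | 4
6 | p | 6 | 6 | 6 | 4

yes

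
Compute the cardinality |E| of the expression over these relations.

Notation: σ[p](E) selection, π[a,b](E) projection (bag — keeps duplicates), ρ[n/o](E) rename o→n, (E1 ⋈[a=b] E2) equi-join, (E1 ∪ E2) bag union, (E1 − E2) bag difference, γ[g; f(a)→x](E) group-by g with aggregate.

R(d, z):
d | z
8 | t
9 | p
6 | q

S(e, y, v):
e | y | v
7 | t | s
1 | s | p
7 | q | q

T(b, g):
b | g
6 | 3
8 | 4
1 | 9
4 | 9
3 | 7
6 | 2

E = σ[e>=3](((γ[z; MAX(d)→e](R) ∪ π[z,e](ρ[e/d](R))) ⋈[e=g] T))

Stepwise |·|:
  R → 3
  γ[z; MAX(d)→e](R) → 3
  R → 3
  ρ[e/d](R) → 3
  π[z,e](ρ[e/d](R)) → 3
  (γ[z; MAX(d)→e](R) ∪ π[z,e](ρ[e/d](R))) → 6
  T → 6
  ((γ[z; MAX(d)→e](R) ∪ π[z,e](ρ[e/d](R))) ⋈[e=g] T) → 4
  σ[e>=3](((γ[z; MAX(d)→e](R) ∪ π[z,e](ρ[e/d](R))) ⋈[e=g] T)) → 4

|E| = 4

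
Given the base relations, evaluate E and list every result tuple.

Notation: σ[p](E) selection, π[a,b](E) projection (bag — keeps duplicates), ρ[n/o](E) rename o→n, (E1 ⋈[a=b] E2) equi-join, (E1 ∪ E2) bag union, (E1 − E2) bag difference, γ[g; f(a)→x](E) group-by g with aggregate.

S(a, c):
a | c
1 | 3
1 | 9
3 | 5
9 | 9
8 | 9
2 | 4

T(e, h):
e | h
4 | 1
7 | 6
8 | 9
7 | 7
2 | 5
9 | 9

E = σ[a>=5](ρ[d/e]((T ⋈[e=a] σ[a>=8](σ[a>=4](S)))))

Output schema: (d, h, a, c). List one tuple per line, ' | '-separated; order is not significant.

Row counts bottom-up:
  T → 6
  S → 6
  σ[a>=4](S) → 2
  σ[a>=8](σ[a>=4](S)) → 2
  (T ⋈[e=a] σ[a>=8](σ[a>=4](S))) → 2
  ρ[d/e]((T ⋈[e=a] σ[a>=8](σ[a>=4](S)))) → 2
  σ[a>=5](ρ[d/e]((T ⋈[e=a] σ[a>=8](σ[a>=4](S))))) → 2

== RESULT ==
d | h | a | c
8 | 9 | 8 | 9
9 | 9 | 9 | 9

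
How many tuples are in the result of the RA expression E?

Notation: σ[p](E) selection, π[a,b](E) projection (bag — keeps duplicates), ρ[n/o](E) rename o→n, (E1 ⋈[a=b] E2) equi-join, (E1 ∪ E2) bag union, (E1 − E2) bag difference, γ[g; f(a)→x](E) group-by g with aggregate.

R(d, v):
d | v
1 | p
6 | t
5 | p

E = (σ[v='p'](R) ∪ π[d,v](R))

Per-node cardinality:
  R → 3
  σ[v='p'](R) → 2
  R → 3
  π[d,v](R) → 3
  (σ[v='p'](R) ∪ π[d,v](R)) → 5

|E| = 5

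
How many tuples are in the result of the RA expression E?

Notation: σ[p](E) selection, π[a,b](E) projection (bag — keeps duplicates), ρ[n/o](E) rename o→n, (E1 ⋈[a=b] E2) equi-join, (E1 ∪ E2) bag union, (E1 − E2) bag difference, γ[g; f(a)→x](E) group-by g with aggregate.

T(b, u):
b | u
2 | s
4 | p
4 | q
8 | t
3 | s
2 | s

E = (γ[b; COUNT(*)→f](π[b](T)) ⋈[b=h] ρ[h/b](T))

Per-node cardinality:
  T → 6
  π[b](T) → 6
  γ[b; COUNT(*)→f](π[b](T)) → 4
  T → 6
  ρ[h/b](T) → 6
  (γ[b; COUNT(*)→f](π[b](T)) ⋈[b=h] ρ[h/b](T)) → 6

|E| = 6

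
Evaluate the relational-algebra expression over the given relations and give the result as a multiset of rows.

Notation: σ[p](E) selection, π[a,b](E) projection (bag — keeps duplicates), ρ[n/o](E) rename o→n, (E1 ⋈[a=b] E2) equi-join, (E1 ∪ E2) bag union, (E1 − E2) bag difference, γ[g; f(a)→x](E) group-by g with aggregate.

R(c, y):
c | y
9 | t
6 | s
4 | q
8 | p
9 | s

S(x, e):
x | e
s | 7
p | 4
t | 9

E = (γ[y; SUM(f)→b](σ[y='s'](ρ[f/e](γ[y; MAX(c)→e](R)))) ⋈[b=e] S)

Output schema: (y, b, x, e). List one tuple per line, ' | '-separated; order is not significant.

Subexpression sizes:
  R → 5
  γ[y; MAX(c)→e](R) → 4
  ρ[f/e](γ[y; MAX(c)→e](R)) → 4
  σ[y='s'](ρ[f/e](γ[y; MAX(c)→e](R))) → 1
  γ[y; SUM(f)→b](σ[y='s'](ρ[f/e](γ[y; MAX(c)→e](R)))) → 1
  S → 3
  (γ[y; SUM(f)→b](σ[y='s'](ρ[f/e](γ[y; MAX(c)→e](R)))) ⋈[b=e] S) → 1

== RESULT ==
y | b | x | e
s | 9 | t | 9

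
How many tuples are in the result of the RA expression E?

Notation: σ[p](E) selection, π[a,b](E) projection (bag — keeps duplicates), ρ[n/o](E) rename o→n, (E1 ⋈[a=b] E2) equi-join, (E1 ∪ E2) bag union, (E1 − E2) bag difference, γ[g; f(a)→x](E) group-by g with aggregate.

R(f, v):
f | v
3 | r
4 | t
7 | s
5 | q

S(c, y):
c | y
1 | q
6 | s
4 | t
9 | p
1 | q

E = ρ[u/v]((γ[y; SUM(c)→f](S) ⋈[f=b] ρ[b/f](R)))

Subexpression sizes:
  S → 5
  γ[y; SUM(c)→f](S) → 4
  R → 4
  ρ[b/f](R) → 4
  (γ[y; SUM(c)→f](S) ⋈[f=b] ρ[b/f](R)) → 1
  ρ[u/v]((γ[y; SUM(c)→f](S) ⋈[f=b] ρ[b/f](R))) → 1

|E| = 1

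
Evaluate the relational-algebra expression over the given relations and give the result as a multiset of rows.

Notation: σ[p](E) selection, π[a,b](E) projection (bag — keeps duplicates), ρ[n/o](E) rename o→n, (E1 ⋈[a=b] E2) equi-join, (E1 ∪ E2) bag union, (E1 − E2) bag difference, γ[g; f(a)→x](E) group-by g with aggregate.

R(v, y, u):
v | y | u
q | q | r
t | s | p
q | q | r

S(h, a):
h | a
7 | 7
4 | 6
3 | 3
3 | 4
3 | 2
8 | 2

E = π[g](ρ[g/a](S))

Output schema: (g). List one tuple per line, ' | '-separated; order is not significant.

Row counts bottom-up:
  S → 6
  ρ[g/a](S) → 6
  π[g](ρ[g/a](S)) → 6

== RESULT ==
g
2
2
3
4
6
7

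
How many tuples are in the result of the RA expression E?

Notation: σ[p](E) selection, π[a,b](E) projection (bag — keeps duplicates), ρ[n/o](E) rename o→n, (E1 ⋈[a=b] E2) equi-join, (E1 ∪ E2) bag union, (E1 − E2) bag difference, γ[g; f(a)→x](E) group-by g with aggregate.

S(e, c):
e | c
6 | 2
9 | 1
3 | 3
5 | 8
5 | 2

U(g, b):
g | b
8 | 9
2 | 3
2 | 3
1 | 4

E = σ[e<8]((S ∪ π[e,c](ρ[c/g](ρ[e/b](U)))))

Subexpression sizes:
  S → 5
  U → 4
  ρ[e/b](U) → 4
  ρ[c/g](ρ[e/b](U)) → 4
  π[e,c](ρ[c/g](ρ[e/b](U))) → 4
  (S ∪ π[e,c](ρ[c/g](ρ[e/b](U)))) → 9
  σ[e<8]((S ∪ π[e,c](ρ[c/g](ρ[e/b](U))))) → 7

|E| = 7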